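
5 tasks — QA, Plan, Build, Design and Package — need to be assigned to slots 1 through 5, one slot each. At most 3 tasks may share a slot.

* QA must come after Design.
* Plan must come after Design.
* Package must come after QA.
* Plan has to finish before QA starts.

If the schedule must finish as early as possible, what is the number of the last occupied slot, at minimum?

The precedence chain requires at least 4 distinct slots.
With at most 3 per slot and 5 tasks, at least 2 slots are needed.
4 works (last occupied slot: 4): for example Design=1; Plan=2; QA=3; Build=1; Package=4.

4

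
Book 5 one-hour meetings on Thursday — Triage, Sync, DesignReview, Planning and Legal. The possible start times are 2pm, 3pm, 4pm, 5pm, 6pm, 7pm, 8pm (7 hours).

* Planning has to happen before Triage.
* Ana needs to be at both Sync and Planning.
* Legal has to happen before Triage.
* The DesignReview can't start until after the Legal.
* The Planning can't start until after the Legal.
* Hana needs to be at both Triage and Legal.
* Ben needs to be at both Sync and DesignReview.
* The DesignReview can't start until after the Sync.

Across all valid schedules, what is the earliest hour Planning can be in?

Precedence pushes Planning to at least 3pm; downstream work caps Planning at 7pm.
Planning at 3pm is achievable: Planning=3pm; Legal=2pm; Triage=4pm; Sync=2pm; DesignReview=3pm.

3pm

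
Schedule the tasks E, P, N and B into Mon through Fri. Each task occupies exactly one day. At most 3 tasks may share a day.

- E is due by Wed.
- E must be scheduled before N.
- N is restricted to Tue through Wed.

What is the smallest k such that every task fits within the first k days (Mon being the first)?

The precedence chain requires at least 2 distinct days.
With at most 3 per day and 4 tasks, at least 2 days are needed.
2 works (last occupied day: Tue): for example N=Tue; E=Mon; P=Mon; B=Mon.

2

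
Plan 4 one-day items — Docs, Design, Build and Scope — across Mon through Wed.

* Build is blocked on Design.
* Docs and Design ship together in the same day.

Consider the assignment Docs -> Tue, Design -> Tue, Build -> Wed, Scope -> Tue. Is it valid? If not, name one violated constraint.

Yes, all constraints hold

Build is blocked on Design — holds.
Docs and Design ship together in the same day — holds.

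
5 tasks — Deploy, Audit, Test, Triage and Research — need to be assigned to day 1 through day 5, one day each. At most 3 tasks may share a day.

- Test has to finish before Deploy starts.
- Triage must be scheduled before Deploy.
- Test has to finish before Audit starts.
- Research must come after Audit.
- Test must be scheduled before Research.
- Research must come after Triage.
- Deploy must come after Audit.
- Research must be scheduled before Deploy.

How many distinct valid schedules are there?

13

Splitting on Deploy: it can be day 4 (2), day 5 (11). Listing each branch's schedules as (Audit, Test, Triage, Research) by day number:
Deploy=day 4: (2,1,1,3) (2,1,2,3) — 2.
Deploy=day 5: (2,1,1,3) (2,1,1,4) (2,1,2,3) (2,1,2,4) (2,1,3,4) (3,1,1,4) (3,1,2,4) (3,1,3,4) (3,2,1,4) (3,2,2,4) (3,2,3,4) — 11.
Summing: 2 + 11 = 13.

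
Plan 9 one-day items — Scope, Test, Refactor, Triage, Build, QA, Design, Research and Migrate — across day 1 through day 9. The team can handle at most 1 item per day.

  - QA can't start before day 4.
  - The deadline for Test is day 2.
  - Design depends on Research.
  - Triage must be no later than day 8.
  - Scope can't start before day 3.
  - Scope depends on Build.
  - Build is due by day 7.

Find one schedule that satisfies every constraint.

Build -> day 2, QA -> day 4, Design -> day 7, Scope -> day 3, Migrate -> day 9, Research -> day 6, Triage -> day 5, Refactor -> day 8, Test -> day 1

Checking: Build(day 2) before Scope(day 3); Research(day 6) before Design(day 7); Test=day 1 in [day 1,day 2]; Triage=day 5 in [day 1,day 8]; Build=day 2 in [day 1,day 7]; QA=day 4 in [day 4,day 9]; Scope=day 3 in [day 3,day 9]; max 1 per day (cap 1).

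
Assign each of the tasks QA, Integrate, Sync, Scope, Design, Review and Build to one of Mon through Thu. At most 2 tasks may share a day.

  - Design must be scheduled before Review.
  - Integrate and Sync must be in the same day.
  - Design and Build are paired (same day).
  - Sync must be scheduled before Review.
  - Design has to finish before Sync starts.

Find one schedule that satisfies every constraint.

Scope=Thu; Sync=Tue; QA=Wed; Integrate=Tue; Review=Wed; Design=Mon; Build=Mon

Checking: Design(Mon) before Review(Wed); Sync(Tue) before Review(Wed); Design(Mon) before Sync(Tue); Integrate = Sync = Tue; Design = Build = Mon; max 2 per day (cap 2).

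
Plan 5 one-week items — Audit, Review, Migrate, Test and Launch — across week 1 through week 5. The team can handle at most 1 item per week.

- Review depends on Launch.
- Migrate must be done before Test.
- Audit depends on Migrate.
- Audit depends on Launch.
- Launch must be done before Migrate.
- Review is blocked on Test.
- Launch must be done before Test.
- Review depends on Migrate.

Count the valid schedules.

3

Enumerating: Review -> week 4; Test -> week 3; Launch -> week 1; Migrate -> week 2; Audit -> week 5 | Audit -> week 4, Migrate -> week 2, Test -> week 3, Review -> week 5, Launch -> week 1 | Audit=week 3; Migrate=week 2; Test=week 4; Launch=week 1; Review=week 5.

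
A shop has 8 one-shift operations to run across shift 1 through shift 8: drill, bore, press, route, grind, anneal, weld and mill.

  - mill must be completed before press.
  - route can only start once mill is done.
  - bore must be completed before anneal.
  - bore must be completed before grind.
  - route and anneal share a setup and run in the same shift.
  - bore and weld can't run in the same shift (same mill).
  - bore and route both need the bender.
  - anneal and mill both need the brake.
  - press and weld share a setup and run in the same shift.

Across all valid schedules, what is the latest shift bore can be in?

Downstream work caps bore at shift 7.
bore at shift 7 is achievable: press -> shift 2; drill -> shift 1; mill -> shift 1; route -> shift 8; grind -> shift 8; anneal -> shift 8; weld -> shift 2; bore -> shift 7.

shift 7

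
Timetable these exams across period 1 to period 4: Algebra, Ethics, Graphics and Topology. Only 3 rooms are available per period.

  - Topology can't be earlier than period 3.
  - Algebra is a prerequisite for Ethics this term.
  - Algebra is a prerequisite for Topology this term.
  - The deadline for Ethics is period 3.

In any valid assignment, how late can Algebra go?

period 2

Downstream work caps Algebra at period 2.
Algebra at period 2 is achievable: Graphics in period 1; Topology in period 3; Algebra in period 2; Ethics in period 3.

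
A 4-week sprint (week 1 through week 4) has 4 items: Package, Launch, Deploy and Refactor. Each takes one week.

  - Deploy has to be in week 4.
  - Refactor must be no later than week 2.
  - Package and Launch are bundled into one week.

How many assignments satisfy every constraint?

Splitting on Package: it can be week 1 (2), week 2 (2), week 3 (2), week 4 (2). Listing each branch's schedules as (Launch, Deploy, Refactor) by week number:
Package=week 1: (1,4,1) (1,4,2) — 2.
Package=week 2: (2,4,1) (2,4,2) — 2.
Package=week 3: (3,4,1) (3,4,2) — 2.
Package=week 4: (4,4,1) (4,4,2) — 2.
Summing: 2 + 2 + 2 + 2 = 8.

8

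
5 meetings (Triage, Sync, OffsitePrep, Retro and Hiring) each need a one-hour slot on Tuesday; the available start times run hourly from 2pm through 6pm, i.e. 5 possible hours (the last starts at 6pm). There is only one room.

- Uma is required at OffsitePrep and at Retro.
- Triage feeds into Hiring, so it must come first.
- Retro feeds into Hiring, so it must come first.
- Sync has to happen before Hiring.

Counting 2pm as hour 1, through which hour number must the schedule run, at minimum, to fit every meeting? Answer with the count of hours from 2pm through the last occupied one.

5

The precedence chain requires at least 2 distinct hours.
With at most 1 per hour and 5 meetings, at least 5 hours are needed.
5 works (last occupied hour: 6pm): for example Triage -> 2pm, Hiring -> 5pm, Sync -> 3pm, OffsitePrep -> 6pm, Retro -> 4pm.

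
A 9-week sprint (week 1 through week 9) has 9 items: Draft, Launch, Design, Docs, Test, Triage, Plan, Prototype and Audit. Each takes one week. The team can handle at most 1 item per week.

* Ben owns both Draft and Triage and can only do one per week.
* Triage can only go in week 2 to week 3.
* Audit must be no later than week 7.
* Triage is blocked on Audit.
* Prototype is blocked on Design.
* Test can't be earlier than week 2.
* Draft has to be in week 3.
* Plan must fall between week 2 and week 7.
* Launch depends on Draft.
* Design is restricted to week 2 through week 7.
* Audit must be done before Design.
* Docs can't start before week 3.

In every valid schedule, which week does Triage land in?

Triage's window is week 2–week 3.
Draft is fixed at week 3, and Triage can't share a week with Draft.
So Triage must be week 2.

week 2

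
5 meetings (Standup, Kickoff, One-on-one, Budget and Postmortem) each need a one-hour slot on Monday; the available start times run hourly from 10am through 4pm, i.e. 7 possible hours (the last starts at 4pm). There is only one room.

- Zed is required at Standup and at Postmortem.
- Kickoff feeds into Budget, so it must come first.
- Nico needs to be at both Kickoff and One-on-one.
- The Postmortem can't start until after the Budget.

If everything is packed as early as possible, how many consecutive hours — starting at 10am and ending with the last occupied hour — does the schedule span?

5

The precedence chain requires at least 3 distinct hours.
With at most 1 per hour and 5 meetings, at least 5 hours are needed.
5 works (last occupied hour: 2pm): for example Standup=1pm, Postmortem=12pm, One-on-one=2pm, Budget=11am, Kickoff=10am.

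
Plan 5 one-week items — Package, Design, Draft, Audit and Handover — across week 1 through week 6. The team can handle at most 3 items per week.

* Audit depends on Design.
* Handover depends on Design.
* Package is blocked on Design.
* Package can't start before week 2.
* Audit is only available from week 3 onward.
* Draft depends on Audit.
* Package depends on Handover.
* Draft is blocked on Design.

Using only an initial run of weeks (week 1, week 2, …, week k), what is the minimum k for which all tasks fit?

The precedence chain requires at least 3 distinct weeks.
With at most 3 per week and 5 tasks, at least 2 weeks are needed.
Propagating the time windows through the other constraints, Draft can't land before week 4, so the schedule must run through at least week 4.
4 works (last occupied week: week 4): for example Package=week 3, Handover=week 2, Design=week 1, Audit=week 3, Draft=week 4.

4 weeks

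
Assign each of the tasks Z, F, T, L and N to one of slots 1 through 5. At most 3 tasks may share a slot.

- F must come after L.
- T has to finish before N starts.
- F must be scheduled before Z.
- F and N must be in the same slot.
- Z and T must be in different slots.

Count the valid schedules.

Splitting on Z: it can be 3 (1), 4 (5), 5 (14). Listing each branch's schedules as (F, T, L, N):
Z=3: (2,1,1,2) — 1.
Z=4: (2,1,1,2) (3,1,1,3) (3,1,2,3) (3,2,1,3) (3,2,2,3) — 5.
Z=5: (2,1,1,2) (3,1,1,3) (3,1,2,3) (3,2,1,3) (3,2,2,3) (4,1,1,4) (4,1,2,4) (4,1,3,4) (4,2,1,4) (4,2,2,4) (4,2,3,4) (4,3,1,4) (4,3,2,4) (4,3,3,4) — 14.
Summing: 1 + 5 + 14 = 20.

20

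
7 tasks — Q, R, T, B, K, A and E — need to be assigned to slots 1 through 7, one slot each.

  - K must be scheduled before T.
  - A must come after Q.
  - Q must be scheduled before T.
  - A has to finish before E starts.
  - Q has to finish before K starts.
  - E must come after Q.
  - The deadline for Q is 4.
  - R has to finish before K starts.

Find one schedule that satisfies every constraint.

B=1, E=3, R=1, T=3, A=2, Q=1, K=2

Checking: A(2) before E(3); Q(1) before E(3); R(1) before K(2); K(2) before T(3); Q(1) before T(3); Q(1) before A(2); Q(1) before K(2); Q=1 in [1,4].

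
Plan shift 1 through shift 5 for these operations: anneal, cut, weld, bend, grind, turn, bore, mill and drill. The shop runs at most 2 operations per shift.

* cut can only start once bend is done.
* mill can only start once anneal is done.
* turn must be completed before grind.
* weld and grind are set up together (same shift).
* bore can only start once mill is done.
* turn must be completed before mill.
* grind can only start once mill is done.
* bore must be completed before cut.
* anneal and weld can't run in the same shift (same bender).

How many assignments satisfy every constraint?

12

Splitting on cut: it can be shift 4 (4), shift 5 (8). Listing each branch's schedules as (anneal, weld, bend, grind, turn, bore, mill, drill) by shift number:
cut=shift 4: (1,5,2,5,1,3,2,3) (1,5,2,5,1,3,2,4) (1,5,3,5,1,3,2,2) (1,5,3,5,1,3,2,4) — 4.
cut=shift 5: (1,3,2,3,1,4,2,4) (1,3,2,3,1,4,2,5) (1,3,4,3,1,4,2,2) (1,3,4,3,1,4,2,5) (1,4,2,4,1,3,2,3) (1,4,2,4,1,3,2,5) (1,4,3,4,1,3,2,2) (1,4,3,4,1,3,2,5) — 8.
Summing: 4 + 8 = 12.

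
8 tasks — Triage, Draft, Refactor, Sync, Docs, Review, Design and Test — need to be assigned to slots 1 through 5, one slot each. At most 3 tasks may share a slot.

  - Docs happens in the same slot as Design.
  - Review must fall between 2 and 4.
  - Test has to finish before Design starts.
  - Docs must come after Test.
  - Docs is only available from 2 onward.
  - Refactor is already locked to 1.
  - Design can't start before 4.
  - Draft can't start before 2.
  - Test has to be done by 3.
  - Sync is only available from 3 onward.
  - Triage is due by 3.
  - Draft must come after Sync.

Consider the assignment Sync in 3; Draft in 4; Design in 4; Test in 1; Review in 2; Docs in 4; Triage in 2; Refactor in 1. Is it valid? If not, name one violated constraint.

Yes, all constraints hold

Draft can't start before 2 — holds.
Docs must come after Test — holds.
Draft must come after Sync — holds.
Triage is due by 3 — holds.
Test has to be done by 3 — holds.
At most 3 tasks may share a slot — holds.
Sync is only available from 3 onward — holds.
Design can't start before 4 — holds.
Test has to finish before Design starts — holds.
Review must fall between 2 and 4 — holds.
Docs is only available from 2 onward — holds.
Refactor is already locked to 1 — holds.
Docs happens in the same slot as Design — holds.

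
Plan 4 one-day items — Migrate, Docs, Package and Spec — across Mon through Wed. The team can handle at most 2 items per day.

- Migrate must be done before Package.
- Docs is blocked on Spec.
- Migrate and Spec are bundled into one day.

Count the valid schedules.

5

Splitting on Migrate: it can be Mon (4), Tue (1). Listing each branch's schedules as (Docs, Package, Spec):
Migrate=Mon: (Tue,Tue,Mon) (Tue,Wed,Mon) (Wed,Tue,Mon) (Wed,Wed,Mon) — 4.
Migrate=Tue: (Wed,Wed,Tue) — 1.
Summing: 4 + 1 = 5.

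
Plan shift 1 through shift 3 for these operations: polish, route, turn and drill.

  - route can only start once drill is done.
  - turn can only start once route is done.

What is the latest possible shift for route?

Precedence pushes route to at least shift 2; downstream work caps route at shift 2.
route at shift 2 is achievable: polish -> shift 1; route -> shift 2; turn -> shift 3; drill -> shift 1.

shift 2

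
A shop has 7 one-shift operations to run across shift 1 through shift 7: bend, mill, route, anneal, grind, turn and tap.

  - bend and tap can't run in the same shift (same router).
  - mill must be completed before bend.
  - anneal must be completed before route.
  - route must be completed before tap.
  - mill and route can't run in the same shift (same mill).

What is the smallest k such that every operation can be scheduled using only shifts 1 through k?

The precedence chain requires at least 3 distinct shifts.
3 works (last occupied shift: shift 3): for example grind in shift 1; mill in shift 1; bend in shift 2; turn in shift 1; anneal in shift 1; tap in shift 3; route in shift 2.

3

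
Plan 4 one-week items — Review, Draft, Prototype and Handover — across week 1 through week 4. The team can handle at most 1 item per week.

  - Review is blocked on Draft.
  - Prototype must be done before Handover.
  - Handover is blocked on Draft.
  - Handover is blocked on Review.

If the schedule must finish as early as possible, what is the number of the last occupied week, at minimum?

The precedence chain requires at least 3 distinct weeks.
With at most 1 per week and 4 work items, at least 4 weeks are needed.
4 works (last occupied week: week 4): for example Draft in week 1, Review in week 2, Prototype in week 3, Handover in week 4.

week 4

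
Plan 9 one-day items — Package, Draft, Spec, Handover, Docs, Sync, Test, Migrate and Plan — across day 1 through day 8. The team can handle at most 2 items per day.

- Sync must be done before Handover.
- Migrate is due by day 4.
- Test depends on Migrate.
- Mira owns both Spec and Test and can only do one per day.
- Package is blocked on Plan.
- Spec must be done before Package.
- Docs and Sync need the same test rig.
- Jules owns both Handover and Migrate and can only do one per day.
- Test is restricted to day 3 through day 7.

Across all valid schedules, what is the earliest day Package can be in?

day 2

Precedence pushes Package to at least day 2.
Package at day 2 is achievable: Test -> day 3; Migrate -> day 2; Spec -> day 1; Plan -> day 1; Sync -> day 3; Package -> day 2; Docs -> day 5; Draft -> day 4; Handover -> day 4.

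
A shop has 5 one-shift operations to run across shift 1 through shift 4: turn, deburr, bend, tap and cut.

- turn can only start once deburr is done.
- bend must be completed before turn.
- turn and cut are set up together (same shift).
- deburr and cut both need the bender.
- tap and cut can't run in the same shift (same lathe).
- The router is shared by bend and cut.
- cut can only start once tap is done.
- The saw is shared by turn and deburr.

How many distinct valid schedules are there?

Splitting on turn: it can be shift 2 (1), shift 3 (8), shift 4 (27). Listing each branch's schedules as (deburr, bend, tap, cut) by shift number:
turn=shift 2: (1,1,1,2) — 1.
turn=shift 3: (1,1,1,3) (1,1,2,3) (1,2,1,3) (1,2,2,3) (2,1,1,3) (2,1,2,3) (2,2,1,3) (2,2,2,3) — 8.
turn=shift 4: (1,1,1,4) (1,1,2,4) (1,1,3,4) (1,2,1,4) (1,2,2,4) (1,2,3,4) (1,3,1,4) (1,3,2,4) (1,3,3,4) (2,1,1,4) (2,1,2,4) (2,1,3,4) (2,2,1,4) (2,2,2,4) (2,2,3,4) (2,3,1,4) (2,3,2,4) (2,3,3,4) (3,1,1,4) (3,1,2,4) (3,1,3,4) (3,2,1,4) (3,2,2,4) (3,2,3,4) (3,3,1,4) (3,3,2,4) (3,3,3,4) — 27.
Summing: 1 + 8 + 27 = 36.

36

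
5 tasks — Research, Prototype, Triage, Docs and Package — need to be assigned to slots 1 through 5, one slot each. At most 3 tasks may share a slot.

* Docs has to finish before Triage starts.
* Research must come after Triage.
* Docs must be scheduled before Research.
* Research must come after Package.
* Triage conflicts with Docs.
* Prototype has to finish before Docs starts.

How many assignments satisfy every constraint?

19

Splitting on Research: it can be 4 (3), 5 (16). Listing each branch's schedules as (Prototype, Triage, Docs, Package):
Research=4: (1,3,2,1) (1,3,2,2) (1,3,2,3) — 3.
Research=5: (1,3,2,1) (1,3,2,2) (1,3,2,3) (1,3,2,4) (1,4,2,1) (1,4,2,2) (1,4,2,3) (1,4,2,4) (1,4,3,1) (1,4,3,2) (1,4,3,3) (1,4,3,4) (2,4,3,1) (2,4,3,2) (2,4,3,3) (2,4,3,4) — 16.
Summing: 3 + 16 = 19.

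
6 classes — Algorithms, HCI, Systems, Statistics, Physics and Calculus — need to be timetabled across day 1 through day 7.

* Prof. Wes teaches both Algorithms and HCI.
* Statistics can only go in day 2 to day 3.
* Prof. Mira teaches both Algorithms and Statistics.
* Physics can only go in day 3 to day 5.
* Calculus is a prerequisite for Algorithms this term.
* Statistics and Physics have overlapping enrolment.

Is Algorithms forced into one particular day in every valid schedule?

No

Algorithms can be day 2 (e.g. HCI -> day 1, Systems -> day 1, Algorithms -> day 2, Physics -> day 4, Statistics -> day 3, Calculus -> day 1) or day 3 (e.g. Algorithms=day 3; Systems=day 1; Calculus=day 1; HCI=day 1; Statistics=day 2; Physics=day 3).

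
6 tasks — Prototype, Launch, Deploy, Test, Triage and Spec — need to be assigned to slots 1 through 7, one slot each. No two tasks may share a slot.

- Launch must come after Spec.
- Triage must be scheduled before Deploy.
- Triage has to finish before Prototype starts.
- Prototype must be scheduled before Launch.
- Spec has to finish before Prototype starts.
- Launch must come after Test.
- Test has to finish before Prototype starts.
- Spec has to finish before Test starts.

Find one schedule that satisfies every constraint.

Deploy -> 6, Spec -> 1, Test -> 2, Launch -> 5, Triage -> 3, Prototype -> 4

Checking: Spec(1) before Launch(5); Test(2) before Prototype(4); Spec(1) before Test(2); Prototype(4) before Launch(5); Spec(1) before Prototype(4); Test(2) before Launch(5); Triage(3) before Deploy(6); Triage(3) before Prototype(4); max 1 per slot (cap 1).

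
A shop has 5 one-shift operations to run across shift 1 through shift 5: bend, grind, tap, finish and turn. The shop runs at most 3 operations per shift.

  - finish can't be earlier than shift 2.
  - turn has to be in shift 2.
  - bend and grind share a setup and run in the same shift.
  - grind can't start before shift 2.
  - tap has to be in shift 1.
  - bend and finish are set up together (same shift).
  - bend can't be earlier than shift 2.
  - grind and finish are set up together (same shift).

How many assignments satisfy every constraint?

3

Enumerating: finish -> shift 3; bend -> shift 3; turn -> shift 2; tap -> shift 1; grind -> shift 3 | finish=shift 4, tap=shift 1, bend=shift 4, turn=shift 2, grind=shift 4 | grind in shift 5; finish in shift 5; tap in shift 1; turn in shift 2; bend in shift 5.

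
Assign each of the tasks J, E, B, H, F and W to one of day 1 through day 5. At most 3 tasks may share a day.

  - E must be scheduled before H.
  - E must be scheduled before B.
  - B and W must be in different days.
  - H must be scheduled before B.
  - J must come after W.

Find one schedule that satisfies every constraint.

F -> day 1, B -> day 3, E -> day 1, W -> day 1, H -> day 2, J -> day 2

Checking: E(day 1) before B(day 3); W(day 1) before J(day 2); H(day 2) before B(day 3); E(day 1) before H(day 2); B(day 3) != W(day 1); max 3 per day (cap 3).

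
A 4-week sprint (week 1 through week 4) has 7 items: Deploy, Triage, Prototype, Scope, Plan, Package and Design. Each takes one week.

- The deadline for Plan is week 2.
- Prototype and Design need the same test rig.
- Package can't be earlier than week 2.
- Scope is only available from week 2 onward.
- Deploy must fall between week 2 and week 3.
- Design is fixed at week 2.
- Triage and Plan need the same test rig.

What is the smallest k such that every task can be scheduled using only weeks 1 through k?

2

Deploy can't be placed before week 2, so the schedule must run through at least week 2.
2 works (last occupied week: week 2): for example Scope=week 2; Package=week 2; Design=week 2; Deploy=week 2; Triage=week 1; Prototype=week 1; Plan=week 2.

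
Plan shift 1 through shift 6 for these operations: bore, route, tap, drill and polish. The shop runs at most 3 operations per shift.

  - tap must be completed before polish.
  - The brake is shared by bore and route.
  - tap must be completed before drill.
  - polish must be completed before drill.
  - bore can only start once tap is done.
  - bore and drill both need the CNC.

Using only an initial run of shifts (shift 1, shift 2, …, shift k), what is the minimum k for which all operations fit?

The precedence chain requires at least 3 distinct shifts.
With at most 3 per shift and 5 operations, at least 2 shifts are needed.
3 works (last occupied shift: shift 3): for example drill=shift 3; polish=shift 2; bore=shift 2; tap=shift 1; route=shift 1.

3 shifts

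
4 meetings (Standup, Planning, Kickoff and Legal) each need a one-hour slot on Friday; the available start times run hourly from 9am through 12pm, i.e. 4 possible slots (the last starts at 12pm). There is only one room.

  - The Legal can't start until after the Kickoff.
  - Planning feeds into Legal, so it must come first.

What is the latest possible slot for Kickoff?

Downstream work caps Kickoff at 11am.
Kickoff at 11am is achievable: Legal -> 12pm; Kickoff -> 11am; Planning -> 9am; Standup -> 10am.

11am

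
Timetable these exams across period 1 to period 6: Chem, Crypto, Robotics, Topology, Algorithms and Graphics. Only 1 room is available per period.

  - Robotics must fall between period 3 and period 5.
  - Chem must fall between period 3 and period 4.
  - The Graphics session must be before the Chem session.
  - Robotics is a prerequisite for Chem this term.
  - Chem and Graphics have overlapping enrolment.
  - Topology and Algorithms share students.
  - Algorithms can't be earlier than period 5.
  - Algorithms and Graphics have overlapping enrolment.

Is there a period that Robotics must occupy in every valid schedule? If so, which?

period 3

Robotics is available from period 3; Robotics's own window allows nothing later than period 5; downstream work caps Robotics at period 3.
So Robotics is pinned to period 3.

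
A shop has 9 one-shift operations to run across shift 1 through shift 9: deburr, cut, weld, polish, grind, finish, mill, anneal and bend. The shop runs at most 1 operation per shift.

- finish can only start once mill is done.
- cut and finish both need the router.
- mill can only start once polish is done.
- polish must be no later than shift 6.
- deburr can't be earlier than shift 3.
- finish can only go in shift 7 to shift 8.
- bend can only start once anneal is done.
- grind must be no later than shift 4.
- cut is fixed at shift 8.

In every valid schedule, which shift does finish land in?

finish's window is shift 7–shift 8.
cut is fixed at shift 8, and finish can't share a shift with cut.
So finish must be shift 7.

shift 7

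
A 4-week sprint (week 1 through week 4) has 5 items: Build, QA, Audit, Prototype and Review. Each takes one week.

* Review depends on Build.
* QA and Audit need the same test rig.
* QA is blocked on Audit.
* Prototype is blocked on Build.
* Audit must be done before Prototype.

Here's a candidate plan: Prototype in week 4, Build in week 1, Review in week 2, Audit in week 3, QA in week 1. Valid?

Audit must be done before Prototype — holds.
QA is blocked on Audit — violated.
QA and Audit need the same test rig — holds.
Review depends on Build — holds.
Prototype is blocked on Build — holds.

Invalid. QA is blocked on Audit.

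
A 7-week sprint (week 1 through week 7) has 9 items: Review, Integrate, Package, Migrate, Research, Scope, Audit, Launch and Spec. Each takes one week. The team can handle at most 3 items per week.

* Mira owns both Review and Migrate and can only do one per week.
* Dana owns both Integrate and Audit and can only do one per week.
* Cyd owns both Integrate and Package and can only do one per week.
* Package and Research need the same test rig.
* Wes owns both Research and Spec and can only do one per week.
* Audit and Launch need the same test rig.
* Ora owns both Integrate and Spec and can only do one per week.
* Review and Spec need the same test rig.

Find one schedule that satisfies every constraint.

Scope in week 2, Spec in week 3, Migrate in week 2, Launch in week 4, Package in week 2, Audit in week 3, Review in week 1, Research in week 1, Integrate in week 1

Checking: Research(week 1) != Spec(week 3); Audit(week 3) != Launch(week 4); Review(week 1) != Migrate(week 2); Integrate(week 1) != Spec(week 3); Package(week 2) != Research(week 1); Integrate(week 1) != Package(week 2); Integrate(week 1) != Audit(week 3); Review(week 1) != Spec(week 3); max 3 per week (cap 3).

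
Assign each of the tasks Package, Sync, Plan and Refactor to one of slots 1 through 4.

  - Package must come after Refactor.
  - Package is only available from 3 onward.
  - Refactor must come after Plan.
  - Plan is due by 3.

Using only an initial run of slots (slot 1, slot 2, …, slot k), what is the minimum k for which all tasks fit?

3 slots

The precedence chain requires at least 3 distinct slots.
3 works (last occupied slot: 3): for example Refactor -> 2; Plan -> 1; Sync -> 1; Package -> 3.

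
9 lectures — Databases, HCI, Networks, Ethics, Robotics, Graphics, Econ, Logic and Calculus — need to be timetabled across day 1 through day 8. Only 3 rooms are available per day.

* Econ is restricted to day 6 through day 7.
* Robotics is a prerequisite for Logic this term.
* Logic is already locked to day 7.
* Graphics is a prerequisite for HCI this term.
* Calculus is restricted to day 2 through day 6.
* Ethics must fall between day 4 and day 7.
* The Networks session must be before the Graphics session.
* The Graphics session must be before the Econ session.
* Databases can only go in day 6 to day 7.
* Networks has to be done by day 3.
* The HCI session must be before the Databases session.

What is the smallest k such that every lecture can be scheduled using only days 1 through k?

7 days

The precedence chain requires at least 4 distinct days.
With at most 3 per day and 9 lectures, at least 3 days are needed.
Logic can't be placed before day 7, so the schedule must run through at least day 7.
7 works (last occupied day: day 7): for example Calculus=day 2, Logic=day 7, Networks=day 1, Ethics=day 4, Databases=day 6, Econ=day 6, Graphics=day 2, HCI=day 3, Robotics=day 1.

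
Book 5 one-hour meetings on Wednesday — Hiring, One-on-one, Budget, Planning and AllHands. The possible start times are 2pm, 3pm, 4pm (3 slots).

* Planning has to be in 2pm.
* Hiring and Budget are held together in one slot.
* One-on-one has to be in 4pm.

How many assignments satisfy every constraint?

9

Splitting on Hiring: it can be 2pm (3), 3pm (3), 4pm (3). Listing each branch's schedules as (One-on-one, Budget, Planning, AllHands):
Hiring=2pm: (4pm,2pm,2pm,2pm) (4pm,2pm,2pm,3pm) (4pm,2pm,2pm,4pm) — 3.
Hiring=3pm: (4pm,3pm,2pm,2pm) (4pm,3pm,2pm,3pm) (4pm,3pm,2pm,4pm) — 3.
Hiring=4pm: (4pm,4pm,2pm,2pm) (4pm,4pm,2pm,3pm) (4pm,4pm,2pm,4pm) — 3.
Summing: 3 + 3 + 3 = 9.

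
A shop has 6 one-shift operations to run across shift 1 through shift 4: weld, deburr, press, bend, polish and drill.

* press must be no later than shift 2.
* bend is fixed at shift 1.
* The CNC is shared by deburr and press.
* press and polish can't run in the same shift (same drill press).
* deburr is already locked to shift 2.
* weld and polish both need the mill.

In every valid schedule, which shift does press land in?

press's window is shift 1–shift 2.
deburr is fixed at shift 2, and press can't share a shift with deburr.
So press must be shift 1.

shift 1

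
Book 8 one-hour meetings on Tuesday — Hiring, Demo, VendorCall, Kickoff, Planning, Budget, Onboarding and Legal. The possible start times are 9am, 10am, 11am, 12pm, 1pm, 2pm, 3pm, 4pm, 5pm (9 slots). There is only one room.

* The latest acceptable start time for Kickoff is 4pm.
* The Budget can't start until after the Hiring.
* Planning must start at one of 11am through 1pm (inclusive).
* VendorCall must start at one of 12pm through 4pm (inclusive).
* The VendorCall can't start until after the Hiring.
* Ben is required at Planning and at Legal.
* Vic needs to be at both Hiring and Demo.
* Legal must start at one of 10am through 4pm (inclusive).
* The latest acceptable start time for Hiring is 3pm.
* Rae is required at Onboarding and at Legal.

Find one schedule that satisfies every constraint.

Hiring=9am, Onboarding=4pm, Kickoff=1pm, Demo=3pm, Legal=10am, VendorCall=12pm, Budget=2pm, Planning=11am

Checking: Hiring(9am) before VendorCall(12pm); Hiring(9am) before Budget(2pm); Planning(11am) != Legal(10am); Onboarding(4pm) != Legal(10am); Hiring(9am) != Demo(3pm); Legal=10am in [10am,4pm]; Kickoff=1pm in [9am,4pm]; VendorCall=12pm in [12pm,4pm]; Hiring=9am in [9am,3pm]; Planning=11am in [11am,1pm]; max 1 per slot (cap 1).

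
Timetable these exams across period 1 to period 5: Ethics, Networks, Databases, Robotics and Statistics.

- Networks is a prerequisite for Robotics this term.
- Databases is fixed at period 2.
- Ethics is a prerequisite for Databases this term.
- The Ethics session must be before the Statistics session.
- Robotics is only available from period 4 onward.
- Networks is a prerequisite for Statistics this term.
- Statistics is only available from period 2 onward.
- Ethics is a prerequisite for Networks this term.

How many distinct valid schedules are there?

Splitting on Networks: it can be period 2 (6), period 3 (4), period 4 (1). Listing each branch's schedules as (Ethics, Databases, Robotics, Statistics) by period number:
Networks=period 2: (1,2,4,3) (1,2,4,4) (1,2,4,5) (1,2,5,3) (1,2,5,4) (1,2,5,5) — 6.
Networks=period 3: (1,2,4,4) (1,2,4,5) (1,2,5,4) (1,2,5,5) — 4.
Networks=period 4: (1,2,5,5) — 1.
Summing: 6 + 4 + 1 = 11.

11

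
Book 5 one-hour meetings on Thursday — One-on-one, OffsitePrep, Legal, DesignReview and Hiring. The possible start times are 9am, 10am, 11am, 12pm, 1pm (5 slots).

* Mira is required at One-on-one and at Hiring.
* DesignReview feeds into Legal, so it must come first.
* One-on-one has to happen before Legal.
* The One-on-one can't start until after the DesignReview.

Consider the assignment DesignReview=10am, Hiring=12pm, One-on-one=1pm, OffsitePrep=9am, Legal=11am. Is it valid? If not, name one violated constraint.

One-on-one has to happen before Legal — violated.
DesignReview feeds into Legal, so it must come first — holds.
The One-on-one can't start until after the DesignReview — holds.
Mira is required at One-on-one and at Hiring — holds.

No. One-on-one has to happen before Legal is not satisfied.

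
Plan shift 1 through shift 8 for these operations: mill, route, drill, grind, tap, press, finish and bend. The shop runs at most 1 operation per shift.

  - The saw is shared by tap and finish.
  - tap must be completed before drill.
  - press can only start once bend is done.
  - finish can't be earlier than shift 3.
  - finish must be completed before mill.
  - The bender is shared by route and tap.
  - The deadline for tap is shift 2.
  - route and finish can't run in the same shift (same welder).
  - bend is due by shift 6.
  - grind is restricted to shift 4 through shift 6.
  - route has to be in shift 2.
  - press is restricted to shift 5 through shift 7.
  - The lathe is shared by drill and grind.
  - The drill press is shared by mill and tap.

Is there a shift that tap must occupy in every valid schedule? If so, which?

shift 1

tap's window is shift 1–shift 2.
route is fixed at shift 2, and tap can't share a shift with route.
So tap must be shift 1.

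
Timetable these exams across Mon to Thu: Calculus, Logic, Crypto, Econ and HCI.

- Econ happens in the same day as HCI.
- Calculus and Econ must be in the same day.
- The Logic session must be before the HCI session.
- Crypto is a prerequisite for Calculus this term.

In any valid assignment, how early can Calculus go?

Precedence pushes Calculus to at least Tue.
Calculus at Tue is achievable: HCI=Tue, Econ=Tue, Logic=Mon, Crypto=Mon, Calculus=Tue.

Tue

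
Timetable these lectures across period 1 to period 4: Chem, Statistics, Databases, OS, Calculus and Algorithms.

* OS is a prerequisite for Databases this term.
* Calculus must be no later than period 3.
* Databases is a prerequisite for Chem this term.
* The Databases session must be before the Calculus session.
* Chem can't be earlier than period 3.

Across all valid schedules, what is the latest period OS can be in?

Downstream work caps OS at period 1.
OS at period 1 is achievable: Algorithms -> period 1; Statistics -> period 1; Chem -> period 3; OS -> period 1; Databases -> period 2; Calculus -> period 3.

period 1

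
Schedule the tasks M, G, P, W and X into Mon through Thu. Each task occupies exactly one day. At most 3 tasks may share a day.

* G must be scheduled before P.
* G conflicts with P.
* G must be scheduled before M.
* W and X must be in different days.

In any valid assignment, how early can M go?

Precedence pushes M to at least Tue.
M at Tue is achievable: X=Tue, P=Tue, W=Mon, M=Tue, G=Mon.

Tue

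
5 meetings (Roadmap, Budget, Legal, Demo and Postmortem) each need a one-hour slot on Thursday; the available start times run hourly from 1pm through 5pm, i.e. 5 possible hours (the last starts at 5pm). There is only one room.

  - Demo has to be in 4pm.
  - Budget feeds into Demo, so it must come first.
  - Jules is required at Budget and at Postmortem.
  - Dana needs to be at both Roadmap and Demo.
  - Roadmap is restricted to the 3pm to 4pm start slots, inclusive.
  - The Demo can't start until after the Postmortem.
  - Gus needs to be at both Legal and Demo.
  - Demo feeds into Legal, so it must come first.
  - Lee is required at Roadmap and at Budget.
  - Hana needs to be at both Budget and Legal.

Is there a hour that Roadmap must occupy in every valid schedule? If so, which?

Roadmap's window is 3pm–4pm.
Demo is fixed at 4pm, and Roadmap can't share a hour with Demo.
So Roadmap must be 3pm.

3pm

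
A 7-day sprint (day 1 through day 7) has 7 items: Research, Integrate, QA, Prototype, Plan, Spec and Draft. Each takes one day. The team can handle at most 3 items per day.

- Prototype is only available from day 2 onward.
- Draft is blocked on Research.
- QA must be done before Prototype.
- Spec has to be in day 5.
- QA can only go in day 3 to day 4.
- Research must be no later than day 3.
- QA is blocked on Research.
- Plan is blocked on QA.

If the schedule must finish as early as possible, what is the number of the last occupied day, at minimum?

The precedence chain requires at least 3 distinct days.
With at most 3 per day and 7 tasks, at least 3 days are needed.
Spec can't be placed before day 5, so the schedule must run through at least day 5.
5 works (last occupied day: day 5): for example Draft in day 2; Research in day 1; Plan in day 4; Spec in day 5; Prototype in day 4; QA in day 3; Integrate in day 1.

5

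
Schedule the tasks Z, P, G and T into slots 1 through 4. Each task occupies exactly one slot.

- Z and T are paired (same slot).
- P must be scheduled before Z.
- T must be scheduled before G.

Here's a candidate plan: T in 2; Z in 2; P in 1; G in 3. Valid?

Valid

Z and T are paired (same slot) — holds.
P must be scheduled before Z — holds.
T must be scheduled before G — holds.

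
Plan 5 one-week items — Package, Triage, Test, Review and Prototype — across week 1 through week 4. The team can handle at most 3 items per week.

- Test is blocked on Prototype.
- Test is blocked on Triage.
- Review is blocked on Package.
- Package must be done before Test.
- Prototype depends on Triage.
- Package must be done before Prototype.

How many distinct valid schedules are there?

16

Splitting on Package: it can be week 1 (12), week 2 (4). Listing each branch's schedules as (Triage, Test, Review, Prototype) by week number:
Package=week 1: (1,3,2,2) (1,3,3,2) (1,3,4,2) (1,4,2,2) (1,4,2,3) (1,4,3,2) (1,4,3,3) (1,4,4,2) (1,4,4,3) (2,4,2,3) (2,4,3,3) (2,4,4,3) — 12.
Package=week 2: (1,4,3,3) (1,4,4,3) (2,4,3,3) (2,4,4,3) — 4.
Summing: 12 + 4 = 16.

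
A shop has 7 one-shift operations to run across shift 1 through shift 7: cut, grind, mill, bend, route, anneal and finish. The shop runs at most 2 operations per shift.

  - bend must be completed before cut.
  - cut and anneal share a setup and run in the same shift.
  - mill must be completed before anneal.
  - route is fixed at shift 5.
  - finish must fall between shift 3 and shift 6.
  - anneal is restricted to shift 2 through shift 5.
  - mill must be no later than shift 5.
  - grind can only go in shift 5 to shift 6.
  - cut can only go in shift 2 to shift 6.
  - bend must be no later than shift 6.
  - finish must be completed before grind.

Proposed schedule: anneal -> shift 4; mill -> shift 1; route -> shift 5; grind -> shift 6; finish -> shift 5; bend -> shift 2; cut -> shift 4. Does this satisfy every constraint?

bend must be no later than shift 6 — holds.
finish must be completed before grind — holds.
The shop runs at most 2 operations per shift — holds.
route is fixed at shift 5 — holds.
cut and anneal share a setup and run in the same shift — holds.
grind can only go in shift 5 to shift 6 — holds.
finish must fall between shift 3 and shift 6 — holds.
cut can only go in shift 2 to shift 6 — holds.
bend must be completed before cut — holds.
mill must be completed before anneal — holds.
anneal is restricted to shift 2 through shift 5 — holds.
mill must be no later than shift 5 — holds.

Valid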